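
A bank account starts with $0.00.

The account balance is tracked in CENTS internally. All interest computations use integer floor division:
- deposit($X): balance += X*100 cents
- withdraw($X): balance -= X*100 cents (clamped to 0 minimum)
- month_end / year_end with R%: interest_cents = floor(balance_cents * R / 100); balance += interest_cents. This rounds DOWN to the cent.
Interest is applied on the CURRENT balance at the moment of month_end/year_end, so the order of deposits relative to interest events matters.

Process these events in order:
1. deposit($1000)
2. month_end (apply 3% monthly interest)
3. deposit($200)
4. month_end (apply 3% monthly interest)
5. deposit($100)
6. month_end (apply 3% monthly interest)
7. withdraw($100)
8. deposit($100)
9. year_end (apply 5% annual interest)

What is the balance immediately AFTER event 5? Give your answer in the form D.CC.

After 1 (deposit($1000)): balance=$1000.00 total_interest=$0.00
After 2 (month_end (apply 3% monthly interest)): balance=$1030.00 total_interest=$30.00
After 3 (deposit($200)): balance=$1230.00 total_interest=$30.00
After 4 (month_end (apply 3% monthly interest)): balance=$1266.90 total_interest=$66.90
After 5 (deposit($100)): balance=$1366.90 total_interest=$66.90

Answer: 1366.90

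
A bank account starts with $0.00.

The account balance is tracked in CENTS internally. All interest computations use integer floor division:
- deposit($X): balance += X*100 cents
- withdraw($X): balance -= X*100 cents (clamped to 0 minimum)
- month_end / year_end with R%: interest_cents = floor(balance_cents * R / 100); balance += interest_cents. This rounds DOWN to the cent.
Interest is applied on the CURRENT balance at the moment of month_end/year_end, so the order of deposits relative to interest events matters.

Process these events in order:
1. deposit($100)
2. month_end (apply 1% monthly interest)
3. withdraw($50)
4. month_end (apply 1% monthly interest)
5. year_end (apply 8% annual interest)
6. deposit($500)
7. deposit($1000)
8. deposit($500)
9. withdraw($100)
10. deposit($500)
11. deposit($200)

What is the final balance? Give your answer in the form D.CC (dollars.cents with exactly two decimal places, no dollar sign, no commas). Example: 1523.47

Answer: 2655.63

Derivation:
After 1 (deposit($100)): balance=$100.00 total_interest=$0.00
After 2 (month_end (apply 1% monthly interest)): balance=$101.00 total_interest=$1.00
After 3 (withdraw($50)): balance=$51.00 total_interest=$1.00
After 4 (month_end (apply 1% monthly interest)): balance=$51.51 total_interest=$1.51
After 5 (year_end (apply 8% annual interest)): balance=$55.63 total_interest=$5.63
After 6 (deposit($500)): balance=$555.63 total_interest=$5.63
After 7 (deposit($1000)): balance=$1555.63 total_interest=$5.63
After 8 (deposit($500)): balance=$2055.63 total_interest=$5.63
After 9 (withdraw($100)): balance=$1955.63 total_interest=$5.63
After 10 (deposit($500)): balance=$2455.63 total_interest=$5.63
After 11 (deposit($200)): balance=$2655.63 total_interest=$5.63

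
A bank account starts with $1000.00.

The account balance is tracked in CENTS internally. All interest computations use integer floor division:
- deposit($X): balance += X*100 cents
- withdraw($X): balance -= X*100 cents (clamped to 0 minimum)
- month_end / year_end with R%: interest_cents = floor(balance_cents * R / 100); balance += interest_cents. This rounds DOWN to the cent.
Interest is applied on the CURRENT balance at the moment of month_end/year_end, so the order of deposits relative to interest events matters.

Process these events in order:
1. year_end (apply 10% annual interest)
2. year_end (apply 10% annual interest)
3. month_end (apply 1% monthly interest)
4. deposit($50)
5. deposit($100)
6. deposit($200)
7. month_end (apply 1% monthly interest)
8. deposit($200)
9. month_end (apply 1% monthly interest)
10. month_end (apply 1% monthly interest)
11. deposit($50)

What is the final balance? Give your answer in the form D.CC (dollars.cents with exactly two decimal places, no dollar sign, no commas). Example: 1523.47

Answer: 1873.74

Derivation:
After 1 (year_end (apply 10% annual interest)): balance=$1100.00 total_interest=$100.00
After 2 (year_end (apply 10% annual interest)): balance=$1210.00 total_interest=$210.00
After 3 (month_end (apply 1% monthly interest)): balance=$1222.10 total_interest=$222.10
After 4 (deposit($50)): balance=$1272.10 total_interest=$222.10
After 5 (deposit($100)): balance=$1372.10 total_interest=$222.10
After 6 (deposit($200)): balance=$1572.10 total_interest=$222.10
After 7 (month_end (apply 1% monthly interest)): balance=$1587.82 total_interest=$237.82
After 8 (deposit($200)): balance=$1787.82 total_interest=$237.82
After 9 (month_end (apply 1% monthly interest)): balance=$1805.69 total_interest=$255.69
After 10 (month_end (apply 1% monthly interest)): balance=$1823.74 total_interest=$273.74
After 11 (deposit($50)): balance=$1873.74 total_interest=$273.74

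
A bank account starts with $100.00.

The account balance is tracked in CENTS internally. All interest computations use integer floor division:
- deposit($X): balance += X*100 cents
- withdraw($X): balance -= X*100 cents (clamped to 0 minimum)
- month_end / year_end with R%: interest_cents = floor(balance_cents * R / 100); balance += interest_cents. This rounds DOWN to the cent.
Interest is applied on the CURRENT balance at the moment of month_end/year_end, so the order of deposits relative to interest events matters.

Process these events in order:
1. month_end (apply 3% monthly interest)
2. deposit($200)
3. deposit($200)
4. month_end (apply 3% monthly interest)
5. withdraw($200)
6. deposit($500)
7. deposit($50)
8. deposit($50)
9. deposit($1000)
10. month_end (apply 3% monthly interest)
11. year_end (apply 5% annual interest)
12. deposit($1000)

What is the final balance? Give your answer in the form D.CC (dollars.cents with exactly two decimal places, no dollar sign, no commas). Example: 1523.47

After 1 (month_end (apply 3% monthly interest)): balance=$103.00 total_interest=$3.00
After 2 (deposit($200)): balance=$303.00 total_interest=$3.00
After 3 (deposit($200)): balance=$503.00 total_interest=$3.00
After 4 (month_end (apply 3% monthly interest)): balance=$518.09 total_interest=$18.09
After 5 (withdraw($200)): balance=$318.09 total_interest=$18.09
After 6 (deposit($500)): balance=$818.09 total_interest=$18.09
After 7 (deposit($50)): balance=$868.09 total_interest=$18.09
After 8 (deposit($50)): balance=$918.09 total_interest=$18.09
After 9 (deposit($1000)): balance=$1918.09 total_interest=$18.09
After 10 (month_end (apply 3% monthly interest)): balance=$1975.63 total_interest=$75.63
After 11 (year_end (apply 5% annual interest)): balance=$2074.41 total_interest=$174.41
After 12 (deposit($1000)): balance=$3074.41 total_interest=$174.41

Answer: 3074.41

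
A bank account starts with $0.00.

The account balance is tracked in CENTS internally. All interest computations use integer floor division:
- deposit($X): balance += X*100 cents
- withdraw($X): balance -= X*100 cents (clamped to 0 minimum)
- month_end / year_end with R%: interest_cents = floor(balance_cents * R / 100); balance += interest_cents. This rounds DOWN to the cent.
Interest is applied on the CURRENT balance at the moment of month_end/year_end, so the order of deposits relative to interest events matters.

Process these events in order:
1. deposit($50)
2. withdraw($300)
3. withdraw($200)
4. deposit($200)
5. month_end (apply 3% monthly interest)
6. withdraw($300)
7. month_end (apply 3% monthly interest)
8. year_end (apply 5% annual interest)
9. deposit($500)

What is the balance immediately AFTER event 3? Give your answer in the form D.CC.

After 1 (deposit($50)): balance=$50.00 total_interest=$0.00
After 2 (withdraw($300)): balance=$0.00 total_interest=$0.00
After 3 (withdraw($200)): balance=$0.00 total_interest=$0.00

Answer: 0.00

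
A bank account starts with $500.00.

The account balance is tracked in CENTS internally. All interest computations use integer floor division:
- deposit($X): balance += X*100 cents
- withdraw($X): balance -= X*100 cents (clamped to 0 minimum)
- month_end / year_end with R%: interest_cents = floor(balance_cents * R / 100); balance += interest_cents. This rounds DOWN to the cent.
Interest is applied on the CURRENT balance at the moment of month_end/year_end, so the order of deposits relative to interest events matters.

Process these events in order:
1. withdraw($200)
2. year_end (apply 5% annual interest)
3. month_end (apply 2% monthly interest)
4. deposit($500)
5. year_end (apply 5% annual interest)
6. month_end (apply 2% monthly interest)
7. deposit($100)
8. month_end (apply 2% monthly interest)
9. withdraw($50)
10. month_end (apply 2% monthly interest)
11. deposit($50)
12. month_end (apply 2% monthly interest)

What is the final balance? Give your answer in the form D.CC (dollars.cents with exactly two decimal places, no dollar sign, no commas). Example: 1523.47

Answer: 1038.53

Derivation:
After 1 (withdraw($200)): balance=$300.00 total_interest=$0.00
After 2 (year_end (apply 5% annual interest)): balance=$315.00 total_interest=$15.00
After 3 (month_end (apply 2% monthly interest)): balance=$321.30 total_interest=$21.30
After 4 (deposit($500)): balance=$821.30 total_interest=$21.30
After 5 (year_end (apply 5% annual interest)): balance=$862.36 total_interest=$62.36
After 6 (month_end (apply 2% monthly interest)): balance=$879.60 total_interest=$79.60
After 7 (deposit($100)): balance=$979.60 total_interest=$79.60
After 8 (month_end (apply 2% monthly interest)): balance=$999.19 total_interest=$99.19
After 9 (withdraw($50)): balance=$949.19 total_interest=$99.19
After 10 (month_end (apply 2% monthly interest)): balance=$968.17 total_interest=$118.17
After 11 (deposit($50)): balance=$1018.17 total_interest=$118.17
After 12 (month_end (apply 2% monthly interest)): balance=$1038.53 total_interest=$138.53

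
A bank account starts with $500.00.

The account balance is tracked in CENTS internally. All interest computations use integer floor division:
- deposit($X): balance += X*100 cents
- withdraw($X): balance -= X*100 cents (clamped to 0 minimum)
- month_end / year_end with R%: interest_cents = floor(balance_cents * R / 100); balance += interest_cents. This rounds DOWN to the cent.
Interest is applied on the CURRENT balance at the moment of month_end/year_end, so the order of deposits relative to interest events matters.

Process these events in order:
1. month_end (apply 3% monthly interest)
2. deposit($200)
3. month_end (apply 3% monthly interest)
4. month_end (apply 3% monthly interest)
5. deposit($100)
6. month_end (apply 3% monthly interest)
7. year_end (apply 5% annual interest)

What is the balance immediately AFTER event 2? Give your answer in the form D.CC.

After 1 (month_end (apply 3% monthly interest)): balance=$515.00 total_interest=$15.00
After 2 (deposit($200)): balance=$715.00 total_interest=$15.00

Answer: 715.00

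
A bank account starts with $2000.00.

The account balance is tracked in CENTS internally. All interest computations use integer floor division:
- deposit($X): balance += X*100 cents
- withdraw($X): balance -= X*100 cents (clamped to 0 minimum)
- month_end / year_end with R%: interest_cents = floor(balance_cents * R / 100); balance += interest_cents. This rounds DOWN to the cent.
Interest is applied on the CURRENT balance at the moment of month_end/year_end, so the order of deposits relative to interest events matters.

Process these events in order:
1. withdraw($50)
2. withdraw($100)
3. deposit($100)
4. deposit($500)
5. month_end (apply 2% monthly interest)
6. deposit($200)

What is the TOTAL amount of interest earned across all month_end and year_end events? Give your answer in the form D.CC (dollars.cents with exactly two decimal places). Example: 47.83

Answer: 49.00

Derivation:
After 1 (withdraw($50)): balance=$1950.00 total_interest=$0.00
After 2 (withdraw($100)): balance=$1850.00 total_interest=$0.00
After 3 (deposit($100)): balance=$1950.00 total_interest=$0.00
After 4 (deposit($500)): balance=$2450.00 total_interest=$0.00
After 5 (month_end (apply 2% monthly interest)): balance=$2499.00 total_interest=$49.00
After 6 (deposit($200)): balance=$2699.00 total_interest=$49.00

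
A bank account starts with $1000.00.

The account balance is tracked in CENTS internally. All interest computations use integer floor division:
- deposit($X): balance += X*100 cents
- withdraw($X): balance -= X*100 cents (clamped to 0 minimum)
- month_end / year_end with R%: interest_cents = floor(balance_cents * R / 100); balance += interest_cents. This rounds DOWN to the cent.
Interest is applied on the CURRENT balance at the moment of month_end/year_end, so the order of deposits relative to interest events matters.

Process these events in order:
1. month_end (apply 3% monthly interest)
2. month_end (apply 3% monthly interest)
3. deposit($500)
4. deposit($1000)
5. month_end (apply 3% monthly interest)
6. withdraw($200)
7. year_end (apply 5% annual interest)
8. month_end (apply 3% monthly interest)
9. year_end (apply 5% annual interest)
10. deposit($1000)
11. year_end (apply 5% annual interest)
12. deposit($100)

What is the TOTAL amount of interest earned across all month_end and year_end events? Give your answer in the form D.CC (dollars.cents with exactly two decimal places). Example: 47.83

Answer: 656.59

Derivation:
After 1 (month_end (apply 3% monthly interest)): balance=$1030.00 total_interest=$30.00
After 2 (month_end (apply 3% monthly interest)): balance=$1060.90 total_interest=$60.90
After 3 (deposit($500)): balance=$1560.90 total_interest=$60.90
After 4 (deposit($1000)): balance=$2560.90 total_interest=$60.90
After 5 (month_end (apply 3% monthly interest)): balance=$2637.72 total_interest=$137.72
After 6 (withdraw($200)): balance=$2437.72 total_interest=$137.72
After 7 (year_end (apply 5% annual interest)): balance=$2559.60 total_interest=$259.60
After 8 (month_end (apply 3% monthly interest)): balance=$2636.38 total_interest=$336.38
After 9 (year_end (apply 5% annual interest)): balance=$2768.19 total_interest=$468.19
After 10 (deposit($1000)): balance=$3768.19 total_interest=$468.19
After 11 (year_end (apply 5% annual interest)): balance=$3956.59 total_interest=$656.59
After 12 (deposit($100)): balance=$4056.59 total_interest=$656.59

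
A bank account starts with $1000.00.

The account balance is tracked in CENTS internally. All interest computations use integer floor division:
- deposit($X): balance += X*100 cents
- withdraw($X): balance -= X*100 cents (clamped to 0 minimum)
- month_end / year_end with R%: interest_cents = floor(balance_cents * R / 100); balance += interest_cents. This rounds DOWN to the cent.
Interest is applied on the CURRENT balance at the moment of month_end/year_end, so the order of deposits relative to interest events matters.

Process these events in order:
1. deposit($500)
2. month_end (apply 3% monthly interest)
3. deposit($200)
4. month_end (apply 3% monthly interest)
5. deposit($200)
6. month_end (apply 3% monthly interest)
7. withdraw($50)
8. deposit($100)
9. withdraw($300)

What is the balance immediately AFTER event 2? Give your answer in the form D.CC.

Answer: 1545.00

Derivation:
After 1 (deposit($500)): balance=$1500.00 total_interest=$0.00
After 2 (month_end (apply 3% monthly interest)): balance=$1545.00 total_interest=$45.00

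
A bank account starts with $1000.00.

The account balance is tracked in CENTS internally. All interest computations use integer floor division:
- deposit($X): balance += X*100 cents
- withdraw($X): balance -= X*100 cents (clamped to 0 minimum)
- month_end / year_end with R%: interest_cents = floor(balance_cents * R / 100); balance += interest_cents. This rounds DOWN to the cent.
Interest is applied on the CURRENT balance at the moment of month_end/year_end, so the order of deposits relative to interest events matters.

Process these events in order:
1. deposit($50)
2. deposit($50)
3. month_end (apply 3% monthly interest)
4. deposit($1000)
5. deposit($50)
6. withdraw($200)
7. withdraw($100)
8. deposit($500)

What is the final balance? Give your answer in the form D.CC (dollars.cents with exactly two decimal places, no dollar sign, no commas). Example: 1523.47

After 1 (deposit($50)): balance=$1050.00 total_interest=$0.00
After 2 (deposit($50)): balance=$1100.00 total_interest=$0.00
After 3 (month_end (apply 3% monthly interest)): balance=$1133.00 total_interest=$33.00
After 4 (deposit($1000)): balance=$2133.00 total_interest=$33.00
After 5 (deposit($50)): balance=$2183.00 total_interest=$33.00
After 6 (withdraw($200)): balance=$1983.00 total_interest=$33.00
After 7 (withdraw($100)): balance=$1883.00 total_interest=$33.00
After 8 (deposit($500)): balance=$2383.00 total_interest=$33.00

Answer: 2383.00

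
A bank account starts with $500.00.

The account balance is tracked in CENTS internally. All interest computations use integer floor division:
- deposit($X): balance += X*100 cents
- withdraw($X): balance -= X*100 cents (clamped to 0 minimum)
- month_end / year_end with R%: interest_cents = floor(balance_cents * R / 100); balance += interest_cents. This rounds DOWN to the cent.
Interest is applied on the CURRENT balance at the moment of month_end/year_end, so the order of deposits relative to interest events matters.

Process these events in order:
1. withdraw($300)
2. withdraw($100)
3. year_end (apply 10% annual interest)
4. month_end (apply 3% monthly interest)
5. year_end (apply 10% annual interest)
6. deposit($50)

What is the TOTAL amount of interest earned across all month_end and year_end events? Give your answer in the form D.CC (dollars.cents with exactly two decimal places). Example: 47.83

After 1 (withdraw($300)): balance=$200.00 total_interest=$0.00
After 2 (withdraw($100)): balance=$100.00 total_interest=$0.00
After 3 (year_end (apply 10% annual interest)): balance=$110.00 total_interest=$10.00
After 4 (month_end (apply 3% monthly interest)): balance=$113.30 total_interest=$13.30
After 5 (year_end (apply 10% annual interest)): balance=$124.63 total_interest=$24.63
After 6 (deposit($50)): balance=$174.63 total_interest=$24.63

Answer: 24.63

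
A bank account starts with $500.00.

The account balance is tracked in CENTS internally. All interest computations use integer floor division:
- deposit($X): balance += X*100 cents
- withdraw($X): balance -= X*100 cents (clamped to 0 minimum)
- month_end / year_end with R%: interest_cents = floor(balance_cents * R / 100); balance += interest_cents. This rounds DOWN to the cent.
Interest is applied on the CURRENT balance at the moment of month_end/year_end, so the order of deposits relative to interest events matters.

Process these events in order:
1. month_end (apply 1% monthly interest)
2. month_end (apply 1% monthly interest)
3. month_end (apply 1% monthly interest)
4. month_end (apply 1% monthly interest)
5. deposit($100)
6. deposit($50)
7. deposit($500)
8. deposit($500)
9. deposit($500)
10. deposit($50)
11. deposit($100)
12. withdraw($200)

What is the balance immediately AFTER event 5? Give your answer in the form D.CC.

Answer: 620.30

Derivation:
After 1 (month_end (apply 1% monthly interest)): balance=$505.00 total_interest=$5.00
After 2 (month_end (apply 1% monthly interest)): balance=$510.05 total_interest=$10.05
After 3 (month_end (apply 1% monthly interest)): balance=$515.15 total_interest=$15.15
After 4 (month_end (apply 1% monthly interest)): balance=$520.30 total_interest=$20.30
After 5 (deposit($100)): balance=$620.30 total_interest=$20.30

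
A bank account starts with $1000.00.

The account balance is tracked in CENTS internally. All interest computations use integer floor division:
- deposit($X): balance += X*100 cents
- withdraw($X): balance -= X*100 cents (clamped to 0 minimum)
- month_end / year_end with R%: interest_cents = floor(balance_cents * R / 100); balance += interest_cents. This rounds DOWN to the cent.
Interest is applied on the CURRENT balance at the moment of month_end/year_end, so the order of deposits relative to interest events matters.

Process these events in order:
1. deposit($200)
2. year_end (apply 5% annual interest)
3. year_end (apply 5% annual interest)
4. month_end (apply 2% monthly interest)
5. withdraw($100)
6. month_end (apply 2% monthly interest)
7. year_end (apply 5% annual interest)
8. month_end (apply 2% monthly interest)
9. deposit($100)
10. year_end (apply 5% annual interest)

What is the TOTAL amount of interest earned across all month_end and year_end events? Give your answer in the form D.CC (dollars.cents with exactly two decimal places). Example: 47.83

Answer: 338.16

Derivation:
After 1 (deposit($200)): balance=$1200.00 total_interest=$0.00
After 2 (year_end (apply 5% annual interest)): balance=$1260.00 total_interest=$60.00
After 3 (year_end (apply 5% annual interest)): balance=$1323.00 total_interest=$123.00
After 4 (month_end (apply 2% monthly interest)): balance=$1349.46 total_interest=$149.46
After 5 (withdraw($100)): balance=$1249.46 total_interest=$149.46
After 6 (month_end (apply 2% monthly interest)): balance=$1274.44 total_interest=$174.44
After 7 (year_end (apply 5% annual interest)): balance=$1338.16 total_interest=$238.16
After 8 (month_end (apply 2% monthly interest)): balance=$1364.92 total_interest=$264.92
After 9 (deposit($100)): balance=$1464.92 total_interest=$264.92
After 10 (year_end (apply 5% annual interest)): balance=$1538.16 total_interest=$338.16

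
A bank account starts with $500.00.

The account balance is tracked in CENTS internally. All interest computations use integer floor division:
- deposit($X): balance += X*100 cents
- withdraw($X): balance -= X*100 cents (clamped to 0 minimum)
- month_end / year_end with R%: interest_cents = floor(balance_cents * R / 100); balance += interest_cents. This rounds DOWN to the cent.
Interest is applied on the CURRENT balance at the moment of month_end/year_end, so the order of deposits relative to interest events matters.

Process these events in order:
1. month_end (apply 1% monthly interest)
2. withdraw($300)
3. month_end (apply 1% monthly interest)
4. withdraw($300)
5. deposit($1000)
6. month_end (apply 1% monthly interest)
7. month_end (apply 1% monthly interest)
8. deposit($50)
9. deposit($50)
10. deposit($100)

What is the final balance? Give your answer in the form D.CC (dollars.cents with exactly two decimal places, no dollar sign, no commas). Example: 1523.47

Answer: 1220.10

Derivation:
After 1 (month_end (apply 1% monthly interest)): balance=$505.00 total_interest=$5.00
After 2 (withdraw($300)): balance=$205.00 total_interest=$5.00
After 3 (month_end (apply 1% monthly interest)): balance=$207.05 total_interest=$7.05
After 4 (withdraw($300)): balance=$0.00 total_interest=$7.05
After 5 (deposit($1000)): balance=$1000.00 total_interest=$7.05
After 6 (month_end (apply 1% monthly interest)): balance=$1010.00 total_interest=$17.05
After 7 (month_end (apply 1% monthly interest)): balance=$1020.10 total_interest=$27.15
After 8 (deposit($50)): balance=$1070.10 total_interest=$27.15
After 9 (deposit($50)): balance=$1120.10 total_interest=$27.15
After 10 (deposit($100)): balance=$1220.10 total_interest=$27.15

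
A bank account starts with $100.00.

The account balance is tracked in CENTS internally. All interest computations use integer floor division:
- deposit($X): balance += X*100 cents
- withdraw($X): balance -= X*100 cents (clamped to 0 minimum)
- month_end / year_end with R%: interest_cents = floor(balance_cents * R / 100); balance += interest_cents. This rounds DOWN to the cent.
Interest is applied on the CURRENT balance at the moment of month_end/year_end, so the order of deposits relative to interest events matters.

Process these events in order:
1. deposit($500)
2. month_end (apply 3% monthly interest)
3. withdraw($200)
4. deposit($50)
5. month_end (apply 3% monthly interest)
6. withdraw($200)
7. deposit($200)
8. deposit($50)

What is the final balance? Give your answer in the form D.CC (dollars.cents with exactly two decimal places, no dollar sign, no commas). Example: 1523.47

After 1 (deposit($500)): balance=$600.00 total_interest=$0.00
After 2 (month_end (apply 3% monthly interest)): balance=$618.00 total_interest=$18.00
After 3 (withdraw($200)): balance=$418.00 total_interest=$18.00
After 4 (deposit($50)): balance=$468.00 total_interest=$18.00
After 5 (month_end (apply 3% monthly interest)): balance=$482.04 total_interest=$32.04
After 6 (withdraw($200)): balance=$282.04 total_interest=$32.04
After 7 (deposit($200)): balance=$482.04 total_interest=$32.04
After 8 (deposit($50)): balance=$532.04 total_interest=$32.04

Answer: 532.04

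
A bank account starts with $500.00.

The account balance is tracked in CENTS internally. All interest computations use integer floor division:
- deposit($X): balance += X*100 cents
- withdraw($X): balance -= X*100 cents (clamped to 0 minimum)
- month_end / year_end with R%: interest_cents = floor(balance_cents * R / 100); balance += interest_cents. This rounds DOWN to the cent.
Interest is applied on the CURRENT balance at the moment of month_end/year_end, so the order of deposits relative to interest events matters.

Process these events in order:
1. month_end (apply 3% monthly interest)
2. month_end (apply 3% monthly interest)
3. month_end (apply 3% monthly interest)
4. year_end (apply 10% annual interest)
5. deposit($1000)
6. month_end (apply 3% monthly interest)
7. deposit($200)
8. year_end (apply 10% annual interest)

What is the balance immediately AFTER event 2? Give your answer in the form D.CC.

Answer: 530.45

Derivation:
After 1 (month_end (apply 3% monthly interest)): balance=$515.00 total_interest=$15.00
After 2 (month_end (apply 3% monthly interest)): balance=$530.45 total_interest=$30.45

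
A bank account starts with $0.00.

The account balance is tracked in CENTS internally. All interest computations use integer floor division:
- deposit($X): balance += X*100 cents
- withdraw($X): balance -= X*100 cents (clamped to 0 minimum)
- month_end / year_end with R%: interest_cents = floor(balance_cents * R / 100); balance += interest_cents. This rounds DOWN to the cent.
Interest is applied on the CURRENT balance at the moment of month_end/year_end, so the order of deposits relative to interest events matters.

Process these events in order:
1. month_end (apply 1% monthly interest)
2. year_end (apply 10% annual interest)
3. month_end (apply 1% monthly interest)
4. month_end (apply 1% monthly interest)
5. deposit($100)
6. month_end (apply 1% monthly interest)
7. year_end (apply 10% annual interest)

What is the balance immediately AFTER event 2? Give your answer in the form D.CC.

Answer: 0.00

Derivation:
After 1 (month_end (apply 1% monthly interest)): balance=$0.00 total_interest=$0.00
After 2 (year_end (apply 10% annual interest)): balance=$0.00 total_interest=$0.00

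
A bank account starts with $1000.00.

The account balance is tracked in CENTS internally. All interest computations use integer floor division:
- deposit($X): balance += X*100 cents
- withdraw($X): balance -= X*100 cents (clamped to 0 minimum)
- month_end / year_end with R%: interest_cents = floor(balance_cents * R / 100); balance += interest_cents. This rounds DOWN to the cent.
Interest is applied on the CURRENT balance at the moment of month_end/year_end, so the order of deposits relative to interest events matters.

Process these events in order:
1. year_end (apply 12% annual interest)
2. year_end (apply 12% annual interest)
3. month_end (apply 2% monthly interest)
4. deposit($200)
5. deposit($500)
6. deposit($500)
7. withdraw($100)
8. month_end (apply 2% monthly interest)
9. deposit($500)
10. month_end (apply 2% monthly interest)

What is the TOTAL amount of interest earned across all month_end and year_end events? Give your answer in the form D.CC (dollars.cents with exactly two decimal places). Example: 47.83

After 1 (year_end (apply 12% annual interest)): balance=$1120.00 total_interest=$120.00
After 2 (year_end (apply 12% annual interest)): balance=$1254.40 total_interest=$254.40
After 3 (month_end (apply 2% monthly interest)): balance=$1279.48 total_interest=$279.48
After 4 (deposit($200)): balance=$1479.48 total_interest=$279.48
After 5 (deposit($500)): balance=$1979.48 total_interest=$279.48
After 6 (deposit($500)): balance=$2479.48 total_interest=$279.48
After 7 (withdraw($100)): balance=$2379.48 total_interest=$279.48
After 8 (month_end (apply 2% monthly interest)): balance=$2427.06 total_interest=$327.06
After 9 (deposit($500)): balance=$2927.06 total_interest=$327.06
After 10 (month_end (apply 2% monthly interest)): balance=$2985.60 total_interest=$385.60

Answer: 385.60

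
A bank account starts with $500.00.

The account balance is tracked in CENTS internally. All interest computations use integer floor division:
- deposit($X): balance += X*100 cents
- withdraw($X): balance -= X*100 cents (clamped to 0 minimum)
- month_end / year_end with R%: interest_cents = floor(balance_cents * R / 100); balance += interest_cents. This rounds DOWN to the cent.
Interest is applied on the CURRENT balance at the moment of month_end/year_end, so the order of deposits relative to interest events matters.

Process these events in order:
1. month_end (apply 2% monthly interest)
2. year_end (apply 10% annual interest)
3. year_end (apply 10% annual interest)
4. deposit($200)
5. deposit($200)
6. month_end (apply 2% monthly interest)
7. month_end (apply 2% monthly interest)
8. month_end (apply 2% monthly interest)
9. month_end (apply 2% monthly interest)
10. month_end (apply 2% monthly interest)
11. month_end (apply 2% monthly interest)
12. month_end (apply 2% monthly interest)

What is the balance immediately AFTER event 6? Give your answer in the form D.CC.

Answer: 1037.44

Derivation:
After 1 (month_end (apply 2% monthly interest)): balance=$510.00 total_interest=$10.00
After 2 (year_end (apply 10% annual interest)): balance=$561.00 total_interest=$61.00
After 3 (year_end (apply 10% annual interest)): balance=$617.10 total_interest=$117.10
After 4 (deposit($200)): balance=$817.10 total_interest=$117.10
After 5 (deposit($200)): balance=$1017.10 total_interest=$117.10
After 6 (month_end (apply 2% monthly interest)): balance=$1037.44 total_interest=$137.44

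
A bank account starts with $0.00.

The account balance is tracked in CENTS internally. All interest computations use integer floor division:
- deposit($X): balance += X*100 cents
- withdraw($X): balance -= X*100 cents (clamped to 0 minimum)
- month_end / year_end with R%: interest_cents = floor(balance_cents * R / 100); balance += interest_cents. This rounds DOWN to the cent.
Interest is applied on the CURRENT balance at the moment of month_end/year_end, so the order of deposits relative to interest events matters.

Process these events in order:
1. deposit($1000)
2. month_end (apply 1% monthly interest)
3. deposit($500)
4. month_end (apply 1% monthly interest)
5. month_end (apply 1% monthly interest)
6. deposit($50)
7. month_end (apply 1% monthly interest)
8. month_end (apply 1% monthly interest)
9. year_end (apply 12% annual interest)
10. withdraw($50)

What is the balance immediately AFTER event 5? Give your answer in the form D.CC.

After 1 (deposit($1000)): balance=$1000.00 total_interest=$0.00
After 2 (month_end (apply 1% monthly interest)): balance=$1010.00 total_interest=$10.00
After 3 (deposit($500)): balance=$1510.00 total_interest=$10.00
After 4 (month_end (apply 1% monthly interest)): balance=$1525.10 total_interest=$25.10
After 5 (month_end (apply 1% monthly interest)): balance=$1540.35 total_interest=$40.35

Answer: 1540.35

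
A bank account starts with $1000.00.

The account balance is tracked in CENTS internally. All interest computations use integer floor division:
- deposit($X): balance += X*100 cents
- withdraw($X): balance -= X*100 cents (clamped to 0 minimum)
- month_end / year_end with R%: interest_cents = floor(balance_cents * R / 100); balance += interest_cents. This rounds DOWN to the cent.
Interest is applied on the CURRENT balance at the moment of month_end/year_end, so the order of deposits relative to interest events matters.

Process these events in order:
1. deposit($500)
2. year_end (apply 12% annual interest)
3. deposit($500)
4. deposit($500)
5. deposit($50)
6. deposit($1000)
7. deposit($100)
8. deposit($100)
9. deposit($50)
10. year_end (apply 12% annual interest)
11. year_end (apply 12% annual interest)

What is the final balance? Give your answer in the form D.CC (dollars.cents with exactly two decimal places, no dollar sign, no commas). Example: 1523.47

Answer: 4992.51

Derivation:
After 1 (deposit($500)): balance=$1500.00 total_interest=$0.00
After 2 (year_end (apply 12% annual interest)): balance=$1680.00 total_interest=$180.00
After 3 (deposit($500)): balance=$2180.00 total_interest=$180.00
After 4 (deposit($500)): balance=$2680.00 total_interest=$180.00
After 5 (deposit($50)): balance=$2730.00 total_interest=$180.00
After 6 (deposit($1000)): balance=$3730.00 total_interest=$180.00
After 7 (deposit($100)): balance=$3830.00 total_interest=$180.00
After 8 (deposit($100)): balance=$3930.00 total_interest=$180.00
After 9 (deposit($50)): balance=$3980.00 total_interest=$180.00
After 10 (year_end (apply 12% annual interest)): balance=$4457.60 total_interest=$657.60
After 11 (year_end (apply 12% annual interest)): balance=$4992.51 total_interest=$1192.51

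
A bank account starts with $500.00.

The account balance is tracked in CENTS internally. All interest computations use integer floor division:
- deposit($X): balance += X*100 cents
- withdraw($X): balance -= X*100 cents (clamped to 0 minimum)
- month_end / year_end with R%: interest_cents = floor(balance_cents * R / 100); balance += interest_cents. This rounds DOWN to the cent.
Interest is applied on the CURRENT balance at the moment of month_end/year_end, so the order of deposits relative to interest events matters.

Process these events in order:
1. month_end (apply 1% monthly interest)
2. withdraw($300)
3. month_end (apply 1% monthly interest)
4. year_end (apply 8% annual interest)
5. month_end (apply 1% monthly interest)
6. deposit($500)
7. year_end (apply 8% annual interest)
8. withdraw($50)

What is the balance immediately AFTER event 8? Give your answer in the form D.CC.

Answer: 733.90

Derivation:
After 1 (month_end (apply 1% monthly interest)): balance=$505.00 total_interest=$5.00
After 2 (withdraw($300)): balance=$205.00 total_interest=$5.00
After 3 (month_end (apply 1% monthly interest)): balance=$207.05 total_interest=$7.05
After 4 (year_end (apply 8% annual interest)): balance=$223.61 total_interest=$23.61
After 5 (month_end (apply 1% monthly interest)): balance=$225.84 total_interest=$25.84
After 6 (deposit($500)): balance=$725.84 total_interest=$25.84
After 7 (year_end (apply 8% annual interest)): balance=$783.90 total_interest=$83.90
After 8 (withdraw($50)): balance=$733.90 total_interest=$83.90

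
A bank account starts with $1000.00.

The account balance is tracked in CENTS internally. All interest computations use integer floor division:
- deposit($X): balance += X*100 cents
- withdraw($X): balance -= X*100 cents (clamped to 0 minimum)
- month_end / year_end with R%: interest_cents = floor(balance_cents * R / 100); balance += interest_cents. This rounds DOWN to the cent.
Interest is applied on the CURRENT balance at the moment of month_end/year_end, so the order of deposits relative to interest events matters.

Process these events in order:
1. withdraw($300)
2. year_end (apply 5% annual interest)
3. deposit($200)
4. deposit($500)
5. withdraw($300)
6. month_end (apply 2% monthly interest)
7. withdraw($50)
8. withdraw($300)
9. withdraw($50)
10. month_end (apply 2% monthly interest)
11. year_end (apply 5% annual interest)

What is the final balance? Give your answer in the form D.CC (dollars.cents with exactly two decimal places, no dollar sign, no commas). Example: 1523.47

After 1 (withdraw($300)): balance=$700.00 total_interest=$0.00
After 2 (year_end (apply 5% annual interest)): balance=$735.00 total_interest=$35.00
After 3 (deposit($200)): balance=$935.00 total_interest=$35.00
After 4 (deposit($500)): balance=$1435.00 total_interest=$35.00
After 5 (withdraw($300)): balance=$1135.00 total_interest=$35.00
After 6 (month_end (apply 2% monthly interest)): balance=$1157.70 total_interest=$57.70
After 7 (withdraw($50)): balance=$1107.70 total_interest=$57.70
After 8 (withdraw($300)): balance=$807.70 total_interest=$57.70
After 9 (withdraw($50)): balance=$757.70 total_interest=$57.70
After 10 (month_end (apply 2% monthly interest)): balance=$772.85 total_interest=$72.85
After 11 (year_end (apply 5% annual interest)): balance=$811.49 total_interest=$111.49

Answer: 811.49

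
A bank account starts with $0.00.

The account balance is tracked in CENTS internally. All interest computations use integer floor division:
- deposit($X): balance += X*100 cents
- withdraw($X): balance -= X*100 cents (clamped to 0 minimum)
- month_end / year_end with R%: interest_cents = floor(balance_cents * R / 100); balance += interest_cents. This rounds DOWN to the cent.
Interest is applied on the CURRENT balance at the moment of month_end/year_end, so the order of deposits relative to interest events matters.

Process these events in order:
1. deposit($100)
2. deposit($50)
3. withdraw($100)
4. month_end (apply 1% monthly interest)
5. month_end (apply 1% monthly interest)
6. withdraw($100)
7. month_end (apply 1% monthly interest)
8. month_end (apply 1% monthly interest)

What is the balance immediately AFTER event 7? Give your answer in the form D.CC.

Answer: 0.00

Derivation:
After 1 (deposit($100)): balance=$100.00 total_interest=$0.00
After 2 (deposit($50)): balance=$150.00 total_interest=$0.00
After 3 (withdraw($100)): balance=$50.00 total_interest=$0.00
After 4 (month_end (apply 1% monthly interest)): balance=$50.50 total_interest=$0.50
After 5 (month_end (apply 1% monthly interest)): balance=$51.00 total_interest=$1.00
After 6 (withdraw($100)): balance=$0.00 total_interest=$1.00
After 7 (month_end (apply 1% monthly interest)): balance=$0.00 total_interest=$1.00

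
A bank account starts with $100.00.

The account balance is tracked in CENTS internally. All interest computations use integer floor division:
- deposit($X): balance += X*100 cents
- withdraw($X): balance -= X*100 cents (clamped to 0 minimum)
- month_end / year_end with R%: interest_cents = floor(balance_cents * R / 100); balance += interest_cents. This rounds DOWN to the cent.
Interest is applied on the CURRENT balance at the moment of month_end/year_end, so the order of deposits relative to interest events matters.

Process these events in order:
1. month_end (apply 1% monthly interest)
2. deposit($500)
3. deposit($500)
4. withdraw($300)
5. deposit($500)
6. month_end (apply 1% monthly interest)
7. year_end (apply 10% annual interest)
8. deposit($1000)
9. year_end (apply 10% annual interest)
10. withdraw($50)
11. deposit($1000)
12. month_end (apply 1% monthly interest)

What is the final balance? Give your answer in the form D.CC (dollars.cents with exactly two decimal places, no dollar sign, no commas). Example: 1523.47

After 1 (month_end (apply 1% monthly interest)): balance=$101.00 total_interest=$1.00
After 2 (deposit($500)): balance=$601.00 total_interest=$1.00
After 3 (deposit($500)): balance=$1101.00 total_interest=$1.00
After 4 (withdraw($300)): balance=$801.00 total_interest=$1.00
After 5 (deposit($500)): balance=$1301.00 total_interest=$1.00
After 6 (month_end (apply 1% monthly interest)): balance=$1314.01 total_interest=$14.01
After 7 (year_end (apply 10% annual interest)): balance=$1445.41 total_interest=$145.41
After 8 (deposit($1000)): balance=$2445.41 total_interest=$145.41
After 9 (year_end (apply 10% annual interest)): balance=$2689.95 total_interest=$389.95
After 10 (withdraw($50)): balance=$2639.95 total_interest=$389.95
After 11 (deposit($1000)): balance=$3639.95 total_interest=$389.95
After 12 (month_end (apply 1% monthly interest)): balance=$3676.34 total_interest=$426.34

Answer: 3676.34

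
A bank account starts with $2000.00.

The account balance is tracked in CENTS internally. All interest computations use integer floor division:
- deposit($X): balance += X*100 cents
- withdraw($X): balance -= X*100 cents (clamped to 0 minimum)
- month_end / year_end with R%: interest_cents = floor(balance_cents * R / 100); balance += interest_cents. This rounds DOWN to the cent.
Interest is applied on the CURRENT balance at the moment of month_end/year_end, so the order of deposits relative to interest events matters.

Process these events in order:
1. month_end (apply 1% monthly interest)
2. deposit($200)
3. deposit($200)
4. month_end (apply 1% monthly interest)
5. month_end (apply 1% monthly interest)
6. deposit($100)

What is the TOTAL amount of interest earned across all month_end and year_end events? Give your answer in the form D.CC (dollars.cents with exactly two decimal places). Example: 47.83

Answer: 68.64

Derivation:
After 1 (month_end (apply 1% monthly interest)): balance=$2020.00 total_interest=$20.00
After 2 (deposit($200)): balance=$2220.00 total_interest=$20.00
After 3 (deposit($200)): balance=$2420.00 total_interest=$20.00
After 4 (month_end (apply 1% monthly interest)): balance=$2444.20 total_interest=$44.20
After 5 (month_end (apply 1% monthly interest)): balance=$2468.64 total_interest=$68.64
After 6 (deposit($100)): balance=$2568.64 total_interest=$68.64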